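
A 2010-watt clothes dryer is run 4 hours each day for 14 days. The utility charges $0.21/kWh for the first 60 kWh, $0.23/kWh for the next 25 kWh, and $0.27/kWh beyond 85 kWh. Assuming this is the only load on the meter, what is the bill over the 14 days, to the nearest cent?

Runtime = 4 h/day × 14 days = 56 h
Energy = 2.01 kW × 56 h = 112.56 kWh
Tier 1 (0–60 kWh): 60 × $0.21 = $12.6
Tier 2 (60–85 kWh): 25 × $0.23 = $5.75
Above 85 kWh: 27.56 × $0.27 = $7.4412
Bill = $25.79

$25.79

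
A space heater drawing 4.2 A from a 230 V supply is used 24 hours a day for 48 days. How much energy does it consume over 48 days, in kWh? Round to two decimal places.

Power = 4.2 A × 230 V = 966 W = 0.966 kW
Runtime = 24 h × 48 = 1152 h
Energy = 0.966 kW × 1152 h = 1112.832 kWh ≈ 1112.83 kWh

1112.83 kWh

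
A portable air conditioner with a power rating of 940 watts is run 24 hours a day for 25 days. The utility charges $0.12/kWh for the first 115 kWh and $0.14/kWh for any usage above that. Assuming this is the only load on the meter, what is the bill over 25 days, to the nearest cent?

$76.66

Runtime = 24 h × 25 = 600 h
Energy = 0.94 kW × 600 h = 564 kWh
Tier 1 (0–115 kWh): 115 × $0.12 = $13.8
Above 115 kWh: 449 × $0.14 = $62.86
Bill = $76.66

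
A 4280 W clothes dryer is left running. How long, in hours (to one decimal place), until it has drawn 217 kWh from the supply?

50.7 h

Hours = 217 kWh ÷ 4.28 kW = 50.7 h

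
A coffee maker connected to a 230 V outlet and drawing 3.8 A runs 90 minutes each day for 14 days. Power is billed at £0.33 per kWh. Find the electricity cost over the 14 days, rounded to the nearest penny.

Power = 3.8 A × 230 V = 874 W = 0.874 kW
Runtime = 90 min × 14 = 1260 min = 21 h
Energy = 0.874 kW × 21 h = 18.354 kWh
Cost = 18.354 kWh × £0.33/kWh = £6.06

£6.06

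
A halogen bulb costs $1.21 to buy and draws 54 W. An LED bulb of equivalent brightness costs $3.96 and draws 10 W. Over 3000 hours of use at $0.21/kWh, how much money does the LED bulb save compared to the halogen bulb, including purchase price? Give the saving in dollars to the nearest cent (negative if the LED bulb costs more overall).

halogen bulb: $1.21 + (54/1000) kW × 3000 h × $0.21 = $1.21 + $34.02 = $35.23
LED bulb: $3.96 + (10/1000) kW × 3000 h × $0.21 = $3.96 + $6.3 = $10.26
Saving = $35.23 − $10.26 = $24.97

$24.97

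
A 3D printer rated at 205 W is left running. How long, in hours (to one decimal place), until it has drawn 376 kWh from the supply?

Hours = 376 kWh ÷ 0.205 kW = 1834.1 h

1834.1 h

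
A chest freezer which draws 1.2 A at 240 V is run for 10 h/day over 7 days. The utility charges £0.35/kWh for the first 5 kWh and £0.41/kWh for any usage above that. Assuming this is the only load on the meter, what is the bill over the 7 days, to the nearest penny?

£7.97

Power = 1.2 A × 240 V = 288 W = 0.288 kW
Runtime = 10 h/day × 7 days = 70 h
Energy = 0.288 kW × 70 h = 20.16 kWh
Tier 1 (0–5 kWh): 5 × £0.35 = £1.75
Above 5 kWh: 15.16 × £0.41 = £6.2156
Bill = £7.97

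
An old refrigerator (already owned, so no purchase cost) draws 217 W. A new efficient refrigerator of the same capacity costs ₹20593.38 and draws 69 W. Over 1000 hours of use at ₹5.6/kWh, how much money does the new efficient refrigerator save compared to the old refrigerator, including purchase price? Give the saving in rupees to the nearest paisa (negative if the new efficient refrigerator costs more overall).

old refrigerator: ₹0.00 + (217/1000) kW × 1000 h × ₹5.6 = ₹0.00 + ₹1215.2 = ₹1215.2
new efficient refrigerator: ₹20593.38 + (69/1000) kW × 1000 h × ₹5.6 = ₹20593.38 + ₹386.4 = ₹20979.78
Saving = ₹1215.2 − ₹20979.78 = −₹19764.58

-₹19764.58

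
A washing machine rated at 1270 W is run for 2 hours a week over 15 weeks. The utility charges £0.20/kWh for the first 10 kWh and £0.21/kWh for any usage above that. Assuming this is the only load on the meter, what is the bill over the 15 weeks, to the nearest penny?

Runtime = 2 h/week × 15 weeks = 30 h
Energy = 1.27 kW × 30 h = 38.1 kWh
Tier 1 (0–10 kWh): 10 × £0.20 = £2
Above 10 kWh: 28.1 × £0.21 = £5.901
Bill = £7.90

£7.90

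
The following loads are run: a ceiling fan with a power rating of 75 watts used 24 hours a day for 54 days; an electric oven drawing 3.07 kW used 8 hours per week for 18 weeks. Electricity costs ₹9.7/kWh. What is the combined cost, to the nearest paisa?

₹5231.02

ceiling fan: Runtime = 24 h × 54 = 1296 h
ceiling fan: 0.075 kW × 1296 h = 97.2 kWh
electric oven: Runtime = 8 h/week × 18 weeks = 144 h
electric oven: 3.07 kW × 144 h = 442.08 kWh
Total energy = 539.28 kWh
Cost = 539.28 × ₹9.7 = ₹5231.02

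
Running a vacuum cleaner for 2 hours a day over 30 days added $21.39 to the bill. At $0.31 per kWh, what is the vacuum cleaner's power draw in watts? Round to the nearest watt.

1150 W

Energy = $21.39 ÷ $0.31/kWh = 69 kWh
Runtime = 2 h/day × 30 days = 60 h
Power = 69 kWh ÷ 60 h = 1.15 kW = 1150 W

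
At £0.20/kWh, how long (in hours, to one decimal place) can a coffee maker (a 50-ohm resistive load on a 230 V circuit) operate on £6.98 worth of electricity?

Power = V²/R = 230²/50 = 1058 W = 1.058 kW
Energy available = £6.98 ÷ £0.20/kWh = 34.9 kWh
Hours = 34.9 kWh ÷ 1.058 kW = 33.0 h

33.0 h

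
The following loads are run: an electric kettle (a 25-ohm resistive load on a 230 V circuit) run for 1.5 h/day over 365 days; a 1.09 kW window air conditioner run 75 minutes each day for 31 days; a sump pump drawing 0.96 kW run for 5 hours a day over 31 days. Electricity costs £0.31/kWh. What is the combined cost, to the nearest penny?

£418.36

electric kettle: Power = V²/R = 230²/25 = 2116 W = 2.116 kW
electric kettle: Runtime = 1.5 h/day × 365 days = 547.5 h
electric kettle: 2.116 kW × 547.5 h = 1158.51 kWh
window air conditioner: Runtime = 75 min × 31 = 2325 min = 38.75 h
window air conditioner: 1.09 kW × 38.75 h = 42.2375 kWh
sump pump: Runtime = 5 h/day × 31 days = 155 h
sump pump: 0.96 kW × 155 h = 148.8 kWh
Total energy = 1349.5475 kWh
Cost = 1349.5475 × £0.31 = £418.36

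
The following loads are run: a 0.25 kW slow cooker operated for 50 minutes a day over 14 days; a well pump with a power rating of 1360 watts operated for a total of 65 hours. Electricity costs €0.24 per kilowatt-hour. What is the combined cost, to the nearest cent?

€21.92

slow cooker: Runtime = 50 min × 14 = 700 min = 11.666666… h
slow cooker: 0.25 kW × 11.666666… h = 2.916666… kWh
well pump: 1.36 kW × 65 h = 88.4 kWh
Total energy = 91.316666… kWh
Cost = 91.316666… × €0.24 = €21.92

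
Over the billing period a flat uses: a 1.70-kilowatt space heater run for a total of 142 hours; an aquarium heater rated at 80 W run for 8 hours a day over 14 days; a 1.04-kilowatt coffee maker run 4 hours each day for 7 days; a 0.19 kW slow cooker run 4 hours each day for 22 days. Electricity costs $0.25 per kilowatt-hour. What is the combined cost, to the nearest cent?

space heater: 1.7 kW × 142 h = 241.4 kWh
aquarium heater: Runtime = 8 h/day × 14 days = 112 h
aquarium heater: 0.08 kW × 112 h = 8.96 kWh
coffee maker: Runtime = 4 h/day × 7 days = 28 h
coffee maker: 1.04 kW × 28 h = 29.12 kWh
slow cooker: Runtime = 4 h/day × 22 days = 88 h
slow cooker: 0.19 kW × 88 h = 16.72 kWh
Total energy = 296.2 kWh
Cost = 296.2 × $0.25 = $74.05

$74.05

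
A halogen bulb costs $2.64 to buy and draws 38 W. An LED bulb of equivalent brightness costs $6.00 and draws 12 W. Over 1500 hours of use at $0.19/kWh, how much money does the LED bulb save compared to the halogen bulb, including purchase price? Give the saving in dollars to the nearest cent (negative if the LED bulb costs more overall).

halogen bulb: $2.64 + (38/1000) kW × 1500 h × $0.19 = $2.64 + $10.83 = $13.47
LED bulb: $6.00 + (12/1000) kW × 1500 h × $0.19 = $6.00 + $3.42 = $9.42
Saving = $13.47 − $9.42 = $4.05

$4.05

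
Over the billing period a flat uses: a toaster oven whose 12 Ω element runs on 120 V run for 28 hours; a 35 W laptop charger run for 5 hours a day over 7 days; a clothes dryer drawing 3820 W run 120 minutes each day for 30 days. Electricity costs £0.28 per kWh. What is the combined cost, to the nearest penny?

£73.93

toaster oven: Power = V²/R = 120²/12 = 1200 W = 1.2 kW
toaster oven: 1.2 kW × 28 h = 33.6 kWh
laptop charger: Runtime = 5 h/day × 7 days = 35 h
laptop charger: 0.035 kW × 35 h = 1.225 kWh
clothes dryer: Runtime = 120 min × 30 = 3600 min = 60 h
clothes dryer: 3.82 kW × 60 h = 229.2 kWh
Total energy = 264.025 kWh
Cost = 264.025 × £0.28 = £73.93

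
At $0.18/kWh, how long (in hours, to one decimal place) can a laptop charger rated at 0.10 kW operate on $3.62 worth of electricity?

Energy available = $3.62 ÷ $0.18/kWh = 20.1111 kWh
Hours = 20.1111 kWh ÷ 0.1 kW = 201.1 h

201.1 h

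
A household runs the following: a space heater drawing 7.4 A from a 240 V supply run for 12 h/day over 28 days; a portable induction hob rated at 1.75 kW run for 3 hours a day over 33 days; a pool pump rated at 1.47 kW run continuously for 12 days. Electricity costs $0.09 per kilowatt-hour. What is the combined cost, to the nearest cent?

$107.40

space heater: Power = 7.4 A × 240 V = 1776 W = 1.776 kW
space heater: Runtime = 12 h/day × 28 days = 336 h
space heater: 1.776 kW × 336 h = 596.736 kWh
portable induction hob: Runtime = 3 h/day × 33 days = 99 h
portable induction hob: 1.75 kW × 99 h = 173.25 kWh
pool pump: Runtime = 24 h × 12 = 288 h
pool pump: 1.47 kW × 288 h = 423.36 kWh
Total energy = 1193.346 kWh
Cost = 1193.346 × $0.09 = $107.40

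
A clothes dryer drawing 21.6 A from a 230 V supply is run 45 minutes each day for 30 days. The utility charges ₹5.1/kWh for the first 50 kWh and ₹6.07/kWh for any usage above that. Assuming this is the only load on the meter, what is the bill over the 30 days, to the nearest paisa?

Power = 21.6 A × 230 V = 4968 W = 4.968 kW
Runtime = 45 min × 30 = 1350 min = 22.5 h
Energy = 4.968 kW × 22.5 h = 111.78 kWh
Tier 1 (0–50 kWh): 50 × ₹5.1 = ₹255
Above 50 kWh: 61.78 × ₹6.07 = ₹375.0046
Bill = ₹630.00

₹630.00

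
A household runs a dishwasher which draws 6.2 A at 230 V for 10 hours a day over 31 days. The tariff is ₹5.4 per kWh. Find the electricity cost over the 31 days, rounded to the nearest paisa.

Power = 6.2 A × 230 V = 1426 W = 1.426 kW
Runtime = 10 h/day × 31 days = 310 h
Energy = 1.426 kW × 310 h = 442.06 kWh
Cost = 442.06 kWh × ₹5.4/kWh = ₹2387.12

₹2387.12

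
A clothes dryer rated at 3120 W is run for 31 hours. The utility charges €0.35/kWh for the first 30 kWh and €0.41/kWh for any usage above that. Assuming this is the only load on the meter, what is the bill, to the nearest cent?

Energy = 3.12 kW × 31 h = 96.72 kWh
Tier 1 (0–30 kWh): 30 × €0.35 = €10.5
Above 30 kWh: 66.72 × €0.41 = €27.3552
Bill = €37.86

€37.86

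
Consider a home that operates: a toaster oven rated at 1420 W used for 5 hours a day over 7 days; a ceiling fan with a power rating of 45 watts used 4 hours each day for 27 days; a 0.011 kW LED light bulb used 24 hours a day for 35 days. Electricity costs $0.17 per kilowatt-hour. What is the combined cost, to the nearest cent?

toaster oven: Runtime = 5 h/day × 7 days = 35 h
toaster oven: 1.42 kW × 35 h = 49.7 kWh
ceiling fan: Runtime = 4 h/day × 27 days = 108 h
ceiling fan: 0.045 kW × 108 h = 4.86 kWh
LED light bulb: Runtime = 24 h × 35 = 840 h
LED light bulb: 0.011 kW × 840 h = 9.24 kWh
Total energy = 63.8 kWh
Cost = 63.8 × $0.17 = $10.85

$10.85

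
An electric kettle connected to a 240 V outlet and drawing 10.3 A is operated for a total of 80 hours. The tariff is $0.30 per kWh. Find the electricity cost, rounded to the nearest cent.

$59.33

Power = 10.3 A × 240 V = 2472 W = 2.472 kW
Energy = 2.472 kW × 80 h = 197.76 kWh
Cost = 197.76 kWh × $0.30/kWh = $59.33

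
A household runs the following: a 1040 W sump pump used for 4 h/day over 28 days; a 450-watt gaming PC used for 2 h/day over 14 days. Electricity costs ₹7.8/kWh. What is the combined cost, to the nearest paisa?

₹1006.82

sump pump: Runtime = 4 h/day × 28 days = 112 h
sump pump: 1.04 kW × 112 h = 116.48 kWh
gaming PC: Runtime = 2 h/day × 14 days = 28 h
gaming PC: 0.45 kW × 28 h = 12.6 kWh
Total energy = 129.08 kWh
Cost = 129.08 × ₹7.8 = ₹1006.82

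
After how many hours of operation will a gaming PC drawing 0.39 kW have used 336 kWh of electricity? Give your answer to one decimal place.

Hours = 336 kWh ÷ 0.39 kW = 861.5 h

861.5 h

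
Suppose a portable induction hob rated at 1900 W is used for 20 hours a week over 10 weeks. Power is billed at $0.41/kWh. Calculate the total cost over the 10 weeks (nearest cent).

Runtime = 20 h/week × 10 weeks = 200 h
Energy = 1.9 kW × 200 h = 380 kWh
Cost = 380 kWh × $0.41/kWh = $155.80

$155.80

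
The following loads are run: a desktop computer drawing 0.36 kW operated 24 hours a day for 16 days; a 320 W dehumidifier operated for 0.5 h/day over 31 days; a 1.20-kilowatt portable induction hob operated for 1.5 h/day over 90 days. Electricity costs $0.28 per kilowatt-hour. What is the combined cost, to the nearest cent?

desktop computer: Runtime = 24 h × 16 = 384 h
desktop computer: 0.36 kW × 384 h = 138.24 kWh
dehumidifier: Runtime = 0.5 h/day × 31 days = 15.5 h
dehumidifier: 0.32 kW × 15.5 h = 4.96 kWh
portable induction hob: Runtime = 1.5 h/day × 90 days = 135 h
portable induction hob: 1.2 kW × 135 h = 162 kWh
Total energy = 305.2 kWh
Cost = 305.2 × $0.28 = $85.46

$85.46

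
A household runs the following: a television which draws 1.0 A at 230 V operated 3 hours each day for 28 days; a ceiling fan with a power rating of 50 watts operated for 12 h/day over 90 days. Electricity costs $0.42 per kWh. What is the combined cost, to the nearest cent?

television: Power = 1.0 A × 230 V = 230 W = 0.23 kW
television: Runtime = 3 h/day × 28 days = 84 h
television: 0.23 kW × 84 h = 19.32 kWh
ceiling fan: Runtime = 12 h/day × 90 days = 1080 h
ceiling fan: 0.05 kW × 1080 h = 54 kWh
Total energy = 73.32 kWh
Cost = 73.32 × $0.42 = $30.79

$30.79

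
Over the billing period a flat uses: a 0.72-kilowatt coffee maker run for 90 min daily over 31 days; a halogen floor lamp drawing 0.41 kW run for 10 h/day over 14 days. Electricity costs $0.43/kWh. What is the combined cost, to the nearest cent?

coffee maker: Runtime = 90 min × 31 = 2790 min = 46.5 h
coffee maker: 0.72 kW × 46.5 h = 33.48 kWh
halogen floor lamp: Runtime = 10 h/day × 14 days = 140 h
halogen floor lamp: 0.41 kW × 140 h = 57.4 kWh
Total energy = 90.88 kWh
Cost = 90.88 × $0.43 = $39.08

$39.08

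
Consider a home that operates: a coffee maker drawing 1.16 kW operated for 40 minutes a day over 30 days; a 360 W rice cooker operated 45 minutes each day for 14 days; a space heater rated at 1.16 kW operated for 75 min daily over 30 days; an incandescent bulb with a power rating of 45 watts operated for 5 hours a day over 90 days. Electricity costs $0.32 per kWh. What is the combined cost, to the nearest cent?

$29.03

coffee maker: Runtime = 40 min × 30 = 1200 min = 20 h
coffee maker: 1.16 kW × 20 h = 23.2 kWh
rice cooker: Runtime = 45 min × 14 = 630 min = 10.5 h
rice cooker: 0.36 kW × 10.5 h = 3.78 kWh
space heater: Runtime = 75 min × 30 = 2250 min = 37.5 h
space heater: 1.16 kW × 37.5 h = 43.5 kWh
incandescent bulb: Runtime = 5 h/day × 90 days = 450 h
incandescent bulb: 0.045 kW × 450 h = 20.25 kWh
Total energy = 90.73 kWh
Cost = 90.73 × $0.32 = $29.03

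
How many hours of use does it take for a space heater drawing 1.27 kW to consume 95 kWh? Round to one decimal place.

74.8 h

Hours = 95 kWh ÷ 1.27 kW = 74.8 h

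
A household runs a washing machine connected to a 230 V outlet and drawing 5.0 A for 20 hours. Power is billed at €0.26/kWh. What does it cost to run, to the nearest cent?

Power = 5.0 A × 230 V = 1150 W = 1.15 kW
Energy = 1.15 kW × 20 h = 23 kWh
Cost = 23 kWh × €0.26/kWh = €5.98

€5.98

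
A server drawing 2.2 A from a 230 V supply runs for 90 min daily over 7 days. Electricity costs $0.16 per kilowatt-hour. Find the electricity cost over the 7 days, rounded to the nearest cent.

$0.85

Power = 2.2 A × 230 V = 506 W = 0.506 kW
Runtime = 90 min × 7 = 630 min = 10.5 h
Energy = 0.506 kW × 10.5 h = 5.313 kWh
Cost = 5.313 kWh × $0.16/kWh = $0.85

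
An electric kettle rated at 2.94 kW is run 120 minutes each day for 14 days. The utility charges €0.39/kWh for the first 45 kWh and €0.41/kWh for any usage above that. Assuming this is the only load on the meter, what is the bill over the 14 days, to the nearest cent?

Runtime = 120 min × 14 = 1680 min = 28 h
Energy = 2.94 kW × 28 h = 82.32 kWh
Tier 1 (0–45 kWh): 45 × €0.39 = €17.55
Above 45 kWh: 37.32 × €0.41 = €15.3012
Bill = €32.85

€32.85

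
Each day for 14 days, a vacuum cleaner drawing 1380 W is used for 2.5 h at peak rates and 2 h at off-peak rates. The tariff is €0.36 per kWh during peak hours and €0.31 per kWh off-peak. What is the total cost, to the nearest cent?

€29.37

Peak energy = 1.38 kW × 2.5 h × 14 = 48.3 kWh
Off-peak energy = 1.38 kW × 2 h × 14 = 38.64 kWh
Cost = 48.3 × €0.36 + 38.64 × €0.31 = €17.388 + €11.9784 = €29.37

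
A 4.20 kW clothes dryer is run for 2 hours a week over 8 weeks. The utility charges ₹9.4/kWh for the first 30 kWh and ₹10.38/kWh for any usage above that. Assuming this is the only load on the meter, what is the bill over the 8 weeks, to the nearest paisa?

₹668.14

Runtime = 2 h/week × 8 weeks = 16 h
Energy = 4.2 kW × 16 h = 67.2 kWh
Tier 1 (0–30 kWh): 30 × ₹9.4 = ₹282
Above 30 kWh: 37.2 × ₹10.38 = ₹386.136
Bill = ₹668.14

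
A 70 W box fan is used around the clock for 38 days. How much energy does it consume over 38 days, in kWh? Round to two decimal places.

Runtime = 24 h × 38 = 912 h
Energy = 0.07 kW × 912 h = 63.84 kWh

63.84 kWh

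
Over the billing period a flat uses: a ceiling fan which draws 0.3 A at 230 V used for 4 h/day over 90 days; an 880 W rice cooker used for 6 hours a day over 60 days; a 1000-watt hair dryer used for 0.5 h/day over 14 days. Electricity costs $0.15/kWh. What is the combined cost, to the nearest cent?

$52.30

ceiling fan: Power = 0.3 A × 230 V = 69 W = 0.069 kW
ceiling fan: Runtime = 4 h/day × 90 days = 360 h
ceiling fan: 0.069 kW × 360 h = 24.84 kWh
rice cooker: Runtime = 6 h/day × 60 days = 360 h
rice cooker: 0.88 kW × 360 h = 316.8 kWh
hair dryer: Runtime = 0.5 h/day × 14 days = 7 h
hair dryer: 1 kW × 7 h = 7 kWh
Total energy = 348.64 kWh
Cost = 348.64 × $0.15 = $52.30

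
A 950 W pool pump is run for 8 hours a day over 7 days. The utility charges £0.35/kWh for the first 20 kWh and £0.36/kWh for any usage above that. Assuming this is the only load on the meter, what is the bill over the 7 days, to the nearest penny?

Runtime = 8 h/day × 7 days = 56 h
Energy = 0.95 kW × 56 h = 53.2 kWh
Tier 1 (0–20 kWh): 20 × £0.35 = £7
Above 20 kWh: 33.2 × £0.36 = £11.952
Bill = £18.95

£18.95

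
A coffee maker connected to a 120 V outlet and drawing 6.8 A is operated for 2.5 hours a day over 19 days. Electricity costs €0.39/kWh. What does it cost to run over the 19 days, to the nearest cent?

€15.12

Power = 6.8 A × 120 V = 816 W = 0.816 kW
Runtime = 2.5 h/day × 19 days = 47.5 h
Energy = 0.816 kW × 47.5 h = 38.76 kWh
Cost = 38.76 kWh × €0.39/kWh = €15.12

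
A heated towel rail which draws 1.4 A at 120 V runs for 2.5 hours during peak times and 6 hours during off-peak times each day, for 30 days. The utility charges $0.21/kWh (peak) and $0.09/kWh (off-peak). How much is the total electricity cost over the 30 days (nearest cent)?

$5.37

Power = 1.4 A × 120 V = 168 W = 0.168 kW
Peak energy = 0.168 kW × 2.5 h × 30 = 12.6 kWh
Off-peak energy = 0.168 kW × 6 h × 30 = 30.24 kWh
Cost = 12.6 × $0.21 + 30.24 × $0.09 = $2.646 + $2.7216 = $5.37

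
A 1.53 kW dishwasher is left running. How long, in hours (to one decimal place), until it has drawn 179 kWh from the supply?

Hours = 179 kWh ÷ 1.53 kW = 117.0 h

117.0 h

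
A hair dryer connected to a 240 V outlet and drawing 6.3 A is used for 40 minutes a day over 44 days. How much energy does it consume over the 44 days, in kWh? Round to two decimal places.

Power = 6.3 A × 240 V = 1512 W = 1.512 kW
Runtime = 40 min × 44 = 1760 min = 29.333333… h
Energy = 1.512 kW × 29.333333… h = 44.352 kWh ≈ 44.35 kWh

44.35 kWh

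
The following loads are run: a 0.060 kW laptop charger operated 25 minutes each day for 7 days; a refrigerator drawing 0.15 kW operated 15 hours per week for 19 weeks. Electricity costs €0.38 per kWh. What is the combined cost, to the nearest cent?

€16.31

laptop charger: Runtime = 25 min × 7 = 175 min = 2.916666… h
laptop charger: 0.06 kW × 2.916666… h = 0.175 kWh
refrigerator: Runtime = 15 h/week × 19 weeks = 285 h
refrigerator: 0.15 kW × 285 h = 42.75 kWh
Total energy = 42.925 kWh
Cost = 42.925 × €0.38 = €16.31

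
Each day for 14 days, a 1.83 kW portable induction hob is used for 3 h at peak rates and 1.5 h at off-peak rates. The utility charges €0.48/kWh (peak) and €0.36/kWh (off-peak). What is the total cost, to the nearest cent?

€50.73

Peak energy = 1.83 kW × 3 h × 14 = 76.86 kWh
Off-peak energy = 1.83 kW × 1.5 h × 14 = 38.43 kWh
Cost = 76.86 × €0.48 + 38.43 × €0.36 = €36.8928 + €13.8348 = €50.73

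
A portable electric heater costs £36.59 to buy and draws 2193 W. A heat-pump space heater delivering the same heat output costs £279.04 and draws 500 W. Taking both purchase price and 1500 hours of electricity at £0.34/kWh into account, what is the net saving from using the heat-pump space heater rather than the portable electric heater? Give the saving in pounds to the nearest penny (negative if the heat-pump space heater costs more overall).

portable electric heater: £36.59 + (2193/1000) kW × 1500 h × £0.34 = £36.59 + £1118.43 = £1155.02
heat-pump space heater: £279.04 + (500/1000) kW × 1500 h × £0.34 = £279.04 + £255 = £534.04
Saving = £1155.02 − £534.04 = £620.98

£620.98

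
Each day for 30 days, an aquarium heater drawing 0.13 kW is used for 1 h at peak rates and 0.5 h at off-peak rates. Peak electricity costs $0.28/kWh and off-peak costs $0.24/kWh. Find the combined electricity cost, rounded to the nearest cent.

$1.56

Peak energy = 0.13 kW × 1 h × 30 = 3.9 kWh
Off-peak energy = 0.13 kW × 0.5 h × 30 = 1.95 kWh
Cost = 3.9 × $0.28 + 1.95 × $0.24 = $1.092 + $0.468 = $1.56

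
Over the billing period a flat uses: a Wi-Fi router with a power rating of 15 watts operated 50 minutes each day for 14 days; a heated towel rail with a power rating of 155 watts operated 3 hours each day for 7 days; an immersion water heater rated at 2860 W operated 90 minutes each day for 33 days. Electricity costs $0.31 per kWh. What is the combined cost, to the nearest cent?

Wi-Fi router: Runtime = 50 min × 14 = 700 min = 11.666666… h
Wi-Fi router: 0.015 kW × 11.666666… h = 0.175 kWh
heated towel rail: Runtime = 3 h/day × 7 days = 21 h
heated towel rail: 0.155 kW × 21 h = 3.255 kWh
immersion water heater: Runtime = 90 min × 33 = 2970 min = 49.5 h
immersion water heater: 2.86 kW × 49.5 h = 141.57 kWh
Total energy = 145 kWh
Cost = 145 × $0.31 = $44.95

$44.95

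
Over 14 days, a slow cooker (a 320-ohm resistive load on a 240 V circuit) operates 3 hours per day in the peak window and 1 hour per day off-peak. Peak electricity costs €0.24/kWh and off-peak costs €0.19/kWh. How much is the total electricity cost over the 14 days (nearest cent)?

Power = V²/R = 240²/320 = 180 W = 0.18 kW
Peak energy = 0.18 kW × 3 h × 14 = 7.56 kWh
Off-peak energy = 0.18 kW × 1 h × 14 = 2.52 kWh
Cost = 7.56 × €0.24 + 2.52 × €0.19 = €1.8144 + €0.4788 = €2.29

€2.29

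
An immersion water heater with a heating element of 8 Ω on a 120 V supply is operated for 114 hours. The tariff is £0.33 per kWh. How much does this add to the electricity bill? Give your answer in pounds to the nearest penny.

Power = V²/R = 120²/8 = 1800 W = 1.8 kW
Energy = 1.8 kW × 114 h = 205.2 kWh
Cost = 205.2 kWh × £0.33/kWh = £67.72

£67.72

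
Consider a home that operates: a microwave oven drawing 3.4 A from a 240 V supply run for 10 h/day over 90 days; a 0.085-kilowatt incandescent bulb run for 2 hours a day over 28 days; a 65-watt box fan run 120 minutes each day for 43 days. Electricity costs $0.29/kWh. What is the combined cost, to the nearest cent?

microwave oven: Power = 3.4 A × 240 V = 816 W = 0.816 kW
microwave oven: Runtime = 10 h/day × 90 days = 900 h
microwave oven: 0.816 kW × 900 h = 734.4 kWh
incandescent bulb: Runtime = 2 h/day × 28 days = 56 h
incandescent bulb: 0.085 kW × 56 h = 4.76 kWh
box fan: Runtime = 120 min × 43 = 5160 min = 86 h
box fan: 0.065 kW × 86 h = 5.59 kWh
Total energy = 744.75 kWh
Cost = 744.75 × $0.29 = $215.98

$215.98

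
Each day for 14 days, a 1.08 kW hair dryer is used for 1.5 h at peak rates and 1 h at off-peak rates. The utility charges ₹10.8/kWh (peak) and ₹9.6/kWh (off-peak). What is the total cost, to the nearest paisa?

₹390.10

Peak energy = 1.08 kW × 1.5 h × 14 = 22.68 kWh
Off-peak energy = 1.08 kW × 1 h × 14 = 15.12 kWh
Cost = 22.68 × ₹10.8 + 15.12 × ₹9.6 = ₹244.944 + ₹145.152 = ₹390.10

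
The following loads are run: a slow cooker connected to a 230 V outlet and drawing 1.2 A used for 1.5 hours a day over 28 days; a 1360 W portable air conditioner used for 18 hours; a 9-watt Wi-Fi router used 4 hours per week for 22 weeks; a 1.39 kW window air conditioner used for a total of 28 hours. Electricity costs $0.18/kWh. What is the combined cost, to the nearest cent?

slow cooker: Power = 1.2 A × 230 V = 276 W = 0.276 kW
slow cooker: Runtime = 1.5 h/day × 28 days = 42 h
slow cooker: 0.276 kW × 42 h = 11.592 kWh
portable air conditioner: 1.36 kW × 18 h = 24.48 kWh
Wi-Fi router: Runtime = 4 h/week × 22 weeks = 88 h
Wi-Fi router: 0.009 kW × 88 h = 0.792 kWh
window air conditioner: 1.39 kW × 28 h = 38.92 kWh
Total energy = 75.784 kWh
Cost = 75.784 × $0.18 = $13.64

$13.64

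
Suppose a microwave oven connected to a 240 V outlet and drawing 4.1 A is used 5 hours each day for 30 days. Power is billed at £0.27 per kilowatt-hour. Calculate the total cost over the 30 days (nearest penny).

Power = 4.1 A × 240 V = 984 W = 0.984 kW
Runtime = 5 h/day × 30 days = 150 h
Energy = 0.984 kW × 150 h = 147.6 kWh
Cost = 147.6 kWh × £0.27/kWh = £39.85

£39.85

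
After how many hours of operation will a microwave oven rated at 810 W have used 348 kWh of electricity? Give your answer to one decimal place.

429.6 h

Hours = 348 kWh ÷ 0.81 kW = 429.6 h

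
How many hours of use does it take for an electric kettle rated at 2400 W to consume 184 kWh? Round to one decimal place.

Hours = 184 kWh ÷ 2.4 kW = 76.7 h

76.7 h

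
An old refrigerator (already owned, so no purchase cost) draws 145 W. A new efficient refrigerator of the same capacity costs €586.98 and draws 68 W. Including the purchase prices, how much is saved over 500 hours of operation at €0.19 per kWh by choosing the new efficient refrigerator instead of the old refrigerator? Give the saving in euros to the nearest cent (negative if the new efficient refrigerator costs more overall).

old refrigerator: €0.00 + (145/1000) kW × 500 h × €0.19 = €0.00 + €13.775 = €13.775
new efficient refrigerator: €586.98 + (68/1000) kW × 500 h × €0.19 = €586.98 + €6.46 = €593.44
Saving = €13.775 − €593.44 = −€579.665 → -€579.67

-€579.67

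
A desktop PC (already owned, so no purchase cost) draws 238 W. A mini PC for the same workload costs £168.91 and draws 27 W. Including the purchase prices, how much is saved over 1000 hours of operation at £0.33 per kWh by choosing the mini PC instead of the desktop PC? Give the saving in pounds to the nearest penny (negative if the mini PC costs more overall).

desktop PC: £0.00 + (238/1000) kW × 1000 h × £0.33 = £0.00 + £78.54 = £78.54
mini PC: £168.91 + (27/1000) kW × 1000 h × £0.33 = £168.91 + £8.91 = £177.82
Saving = £78.54 − £177.82 = −£99.28

-£99.28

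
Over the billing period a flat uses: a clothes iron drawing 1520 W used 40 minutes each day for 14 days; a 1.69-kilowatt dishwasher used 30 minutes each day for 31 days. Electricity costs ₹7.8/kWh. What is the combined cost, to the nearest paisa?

₹314.98

clothes iron: Runtime = 40 min × 14 = 560 min = 9.333333… h
clothes iron: 1.52 kW × 9.333333… h = 14.186666… kWh
dishwasher: Runtime = 30 min × 31 = 930 min = 15.5 h
dishwasher: 1.69 kW × 15.5 h = 26.195 kWh
Total energy = 40.381666… kWh
Cost = 40.381666… × ₹7.8 = ₹314.98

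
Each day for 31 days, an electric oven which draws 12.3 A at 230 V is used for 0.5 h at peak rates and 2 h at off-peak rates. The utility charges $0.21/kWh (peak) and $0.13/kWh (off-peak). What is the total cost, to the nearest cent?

Power = 12.3 A × 230 V = 2829 W = 2.829 kW
Peak energy = 2.829 kW × 0.5 h × 31 = 43.8495 kWh
Off-peak energy = 2.829 kW × 2 h × 31 = 175.398 kWh
Cost = 43.8495 × $0.21 + 175.398 × $0.13 = $9.208395 + $22.80174 = $32.01

$32.01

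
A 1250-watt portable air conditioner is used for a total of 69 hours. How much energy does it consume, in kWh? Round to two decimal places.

Energy = 1.25 kW × 69 h = 86.25 kWh

86.25 kWh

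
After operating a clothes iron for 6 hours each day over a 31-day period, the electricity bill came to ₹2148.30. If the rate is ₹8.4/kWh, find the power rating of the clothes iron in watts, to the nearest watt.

1375 W

Energy = ₹2148.30 ÷ ₹8.4/kWh = 255.75 kWh
Runtime = 6 h/day × 31 days = 186 h
Power = 255.75 kWh ÷ 186 h = 1.375 kW = 1375 W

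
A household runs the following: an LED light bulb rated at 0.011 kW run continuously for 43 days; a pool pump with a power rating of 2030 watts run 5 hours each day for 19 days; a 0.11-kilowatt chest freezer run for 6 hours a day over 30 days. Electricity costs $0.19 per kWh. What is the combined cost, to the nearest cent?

LED light bulb: Runtime = 24 h × 43 = 1032 h
LED light bulb: 0.011 kW × 1032 h = 11.352 kWh
pool pump: Runtime = 5 h/day × 19 days = 95 h
pool pump: 2.03 kW × 95 h = 192.85 kWh
chest freezer: Runtime = 6 h/day × 30 days = 180 h
chest freezer: 0.11 kW × 180 h = 19.8 kWh
Total energy = 224.002 kWh
Cost = 224.002 × $0.19 = $42.56

$42.56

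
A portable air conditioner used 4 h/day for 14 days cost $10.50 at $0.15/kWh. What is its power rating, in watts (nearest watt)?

Energy = $10.50 ÷ $0.15/kWh = 70 kWh
Runtime = 4 h/day × 14 days = 56 h
Power = 70 kWh ÷ 56 h = 1.25 kW = 1250 W

1250 W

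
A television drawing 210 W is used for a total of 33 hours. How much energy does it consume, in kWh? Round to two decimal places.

6.93 kWh

Energy = 0.21 kW × 33 h = 6.93 kWh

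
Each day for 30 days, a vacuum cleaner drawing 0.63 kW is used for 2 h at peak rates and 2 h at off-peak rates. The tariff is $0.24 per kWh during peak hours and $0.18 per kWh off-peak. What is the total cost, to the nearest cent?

$15.88

Peak energy = 0.63 kW × 2 h × 30 = 37.8 kWh
Off-peak energy = 0.63 kW × 2 h × 30 = 37.8 kWh
Cost = 37.8 × $0.24 + 37.8 × $0.18 = $9.072 + $6.804 = $15.88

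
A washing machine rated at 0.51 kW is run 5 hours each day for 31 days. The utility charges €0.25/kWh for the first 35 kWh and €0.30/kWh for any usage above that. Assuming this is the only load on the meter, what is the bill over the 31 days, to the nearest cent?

€21.97

Runtime = 5 h/day × 31 days = 155 h
Energy = 0.51 kW × 155 h = 79.05 kWh
Tier 1 (0–35 kWh): 35 × €0.25 = €8.75
Above 35 kWh: 44.05 × €0.30 = €13.215
Bill = €21.97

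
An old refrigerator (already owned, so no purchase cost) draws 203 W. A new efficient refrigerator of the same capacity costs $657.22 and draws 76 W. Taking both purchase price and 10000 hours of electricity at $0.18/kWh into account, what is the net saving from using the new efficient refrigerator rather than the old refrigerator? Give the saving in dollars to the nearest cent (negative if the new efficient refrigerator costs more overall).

-$428.62

old refrigerator: $0.00 + (203/1000) kW × 10000 h × $0.18 = $0.00 + $365.4 = $365.4
new efficient refrigerator: $657.22 + (76/1000) kW × 10000 h × $0.18 = $657.22 + $136.8 = $794.02
Saving = $365.4 − $794.02 = −$428.62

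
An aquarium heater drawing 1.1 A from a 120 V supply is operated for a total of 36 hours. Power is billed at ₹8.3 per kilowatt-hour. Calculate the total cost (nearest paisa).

Power = 1.1 A × 120 V = 132 W = 0.132 kW
Energy = 0.132 kW × 36 h = 4.752 kWh
Cost = 4.752 kWh × ₹8.3/kWh = ₹39.44

₹39.44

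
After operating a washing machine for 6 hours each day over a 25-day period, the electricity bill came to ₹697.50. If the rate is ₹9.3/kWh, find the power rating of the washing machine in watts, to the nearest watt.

500 W

Energy = ₹697.50 ÷ ₹9.3/kWh = 75 kWh
Runtime = 6 h/day × 25 days = 150 h
Power = 75 kWh ÷ 150 h = 0.5 kW = 500 W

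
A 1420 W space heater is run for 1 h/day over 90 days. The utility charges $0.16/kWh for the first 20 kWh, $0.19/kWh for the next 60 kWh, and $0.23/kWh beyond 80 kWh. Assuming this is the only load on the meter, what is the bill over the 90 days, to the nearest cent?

$25.59

Runtime = 1 h/day × 90 days = 90 h
Energy = 1.42 kW × 90 h = 127.8 kWh
Tier 1 (0–20 kWh): 20 × $0.16 = $3.2
Tier 2 (20–80 kWh): 60 × $0.19 = $11.4
Above 80 kWh: 47.8 × $0.23 = $10.994
Bill = $25.59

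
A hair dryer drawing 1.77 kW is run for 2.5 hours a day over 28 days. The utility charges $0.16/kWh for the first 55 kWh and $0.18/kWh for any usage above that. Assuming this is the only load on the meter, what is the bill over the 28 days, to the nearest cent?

Runtime = 2.5 h/day × 28 days = 70 h
Energy = 1.77 kW × 70 h = 123.9 kWh
Tier 1 (0–55 kWh): 55 × $0.16 = $8.8
Above 55 kWh: 68.9 × $0.18 = $12.402
Bill = $21.20

$21.20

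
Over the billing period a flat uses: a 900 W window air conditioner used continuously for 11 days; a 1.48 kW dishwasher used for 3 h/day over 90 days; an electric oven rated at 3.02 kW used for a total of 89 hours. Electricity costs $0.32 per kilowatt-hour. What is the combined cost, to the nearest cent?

window air conditioner: Runtime = 24 h × 11 = 264 h
window air conditioner: 0.9 kW × 264 h = 237.6 kWh
dishwasher: Runtime = 3 h/day × 90 days = 270 h
dishwasher: 1.48 kW × 270 h = 399.6 kWh
electric oven: 3.02 kW × 89 h = 268.78 kWh
Total energy = 905.98 kWh
Cost = 905.98 × $0.32 = $289.91

$289.91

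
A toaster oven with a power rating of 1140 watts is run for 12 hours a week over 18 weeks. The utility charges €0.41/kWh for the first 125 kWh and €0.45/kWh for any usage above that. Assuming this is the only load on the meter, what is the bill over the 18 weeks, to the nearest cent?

€105.81

Runtime = 12 h/week × 18 weeks = 216 h
Energy = 1.14 kW × 216 h = 246.24 kWh
Tier 1 (0–125 kWh): 125 × €0.41 = €51.25
Above 125 kWh: 121.24 × €0.45 = €54.558
Bill = €105.81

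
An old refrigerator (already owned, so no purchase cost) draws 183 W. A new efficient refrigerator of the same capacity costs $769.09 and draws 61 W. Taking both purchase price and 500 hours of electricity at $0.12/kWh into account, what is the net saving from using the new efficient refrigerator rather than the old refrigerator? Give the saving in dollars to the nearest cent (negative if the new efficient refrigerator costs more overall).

-$761.77

old refrigerator: $0.00 + (183/1000) kW × 500 h × $0.12 = $0.00 + $10.98 = $10.98
new efficient refrigerator: $769.09 + (61/1000) kW × 500 h × $0.12 = $769.09 + $3.66 = $772.75
Saving = $10.98 − $772.75 = −$761.77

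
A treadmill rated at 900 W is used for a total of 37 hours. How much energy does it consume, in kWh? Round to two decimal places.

Energy = 0.9 kW × 37 h = 33.3 kWh

33.30 kWh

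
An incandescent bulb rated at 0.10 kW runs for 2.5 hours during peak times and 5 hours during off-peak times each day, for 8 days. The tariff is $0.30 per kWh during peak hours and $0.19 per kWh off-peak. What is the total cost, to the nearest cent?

Peak energy = 0.1 kW × 2.5 h × 8 = 2 kWh
Off-peak energy = 0.1 kW × 5 h × 8 = 4 kWh
Cost = 2 × $0.30 + 4 × $0.19 = $0.6 + $0.76 = $1.36

$1.36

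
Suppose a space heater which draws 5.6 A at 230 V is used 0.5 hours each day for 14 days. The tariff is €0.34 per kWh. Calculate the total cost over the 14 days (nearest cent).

€3.07

Power = 5.6 A × 230 V = 1288 W = 1.288 kW
Runtime = 0.5 h/day × 14 days = 7 h
Energy = 1.288 kW × 7 h = 9.016 kWh
Cost = 9.016 kWh × €0.34/kWh = €3.07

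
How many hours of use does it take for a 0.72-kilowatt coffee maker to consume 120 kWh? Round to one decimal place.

Hours = 120 kWh ÷ 0.72 kW = 166.7 h

166.7 h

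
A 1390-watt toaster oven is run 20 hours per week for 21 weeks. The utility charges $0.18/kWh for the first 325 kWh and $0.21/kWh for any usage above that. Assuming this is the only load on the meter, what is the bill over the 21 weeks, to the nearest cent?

$112.85

Runtime = 20 h/week × 21 weeks = 420 h
Energy = 1.39 kW × 420 h = 583.8 kWh
Tier 1 (0–325 kWh): 325 × $0.18 = $58.5
Above 325 kWh: 258.8 × $0.21 = $54.348
Bill = $112.85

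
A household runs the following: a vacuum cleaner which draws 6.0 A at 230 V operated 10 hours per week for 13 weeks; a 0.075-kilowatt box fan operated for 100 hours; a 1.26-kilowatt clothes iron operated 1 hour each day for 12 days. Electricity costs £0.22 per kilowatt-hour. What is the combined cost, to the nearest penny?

vacuum cleaner: Power = 6.0 A × 230 V = 1380 W = 1.38 kW
vacuum cleaner: Runtime = 10 h/week × 13 weeks = 130 h
vacuum cleaner: 1.38 kW × 130 h = 179.4 kWh
box fan: 0.075 kW × 100 h = 7.5 kWh
clothes iron: Runtime = 1 h/day × 12 days = 12 h
clothes iron: 1.26 kW × 12 h = 15.12 kWh
Total energy = 202.02 kWh
Cost = 202.02 × £0.22 = £44.44

£44.44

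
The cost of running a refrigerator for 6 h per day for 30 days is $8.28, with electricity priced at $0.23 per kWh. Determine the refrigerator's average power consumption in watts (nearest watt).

Energy = $8.28 ÷ $0.23/kWh = 36 kWh
Runtime = 6 h/day × 30 days = 180 h
Power = 36 kWh ÷ 180 h = 0.2 kW = 200 W

200 W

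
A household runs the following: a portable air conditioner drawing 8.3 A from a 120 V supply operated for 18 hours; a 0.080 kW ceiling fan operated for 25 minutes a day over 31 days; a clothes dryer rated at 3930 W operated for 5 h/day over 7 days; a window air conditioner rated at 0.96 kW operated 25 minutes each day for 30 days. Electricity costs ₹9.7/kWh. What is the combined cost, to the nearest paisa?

₹1634.56

portable air conditioner: Power = 8.3 A × 120 V = 996 W = 0.996 kW
portable air conditioner: 0.996 kW × 18 h = 17.928 kWh
ceiling fan: Runtime = 25 min × 31 = 775 min = 12.916666… h
ceiling fan: 0.08 kW × 12.916666… h = 1.033333… kWh
clothes dryer: Runtime = 5 h/day × 7 days = 35 h
clothes dryer: 3.93 kW × 35 h = 137.55 kWh
window air conditioner: Runtime = 25 min × 30 = 750 min = 12.5 h
window air conditioner: 0.96 kW × 12.5 h = 12 kWh
Total energy = 168.511333… kWh
Cost = 168.511333… × ₹9.7 = ₹1634.56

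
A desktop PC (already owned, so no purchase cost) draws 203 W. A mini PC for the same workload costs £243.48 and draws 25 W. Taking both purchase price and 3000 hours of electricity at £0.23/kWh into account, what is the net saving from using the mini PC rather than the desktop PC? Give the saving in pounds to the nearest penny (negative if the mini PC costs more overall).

desktop PC: £0.00 + (203/1000) kW × 3000 h × £0.23 = £0.00 + £140.07 = £140.07
mini PC: £243.48 + (25/1000) kW × 3000 h × £0.23 = £243.48 + £17.25 = £260.73
Saving = £140.07 − £260.73 = −£120.66

-£120.66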